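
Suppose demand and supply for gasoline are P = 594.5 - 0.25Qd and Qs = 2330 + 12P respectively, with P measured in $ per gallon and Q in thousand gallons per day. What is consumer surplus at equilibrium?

Consumer surplus = 699744.5

In direct form, Qd = 2378 - 4P.
Equating demand and supply, 2378 - 4P = 2330 + 12P gives 16P = 48, so P* = 3.
Plugging P* into demand: Q* = 2378 - 4(3) = 2366.
Demand choke price (Qd = 0): P = 2378/4 = 594.5. Consumer surplus = ½ × (594.5 - 3) × 2366 = 699744.5.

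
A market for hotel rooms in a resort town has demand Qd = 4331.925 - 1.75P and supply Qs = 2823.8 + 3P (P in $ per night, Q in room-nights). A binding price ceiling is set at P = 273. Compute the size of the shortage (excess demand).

At P = 273: Qd = 3854.175 and Qs = 3642.8.
Shortage = Qd - Qs = 3854.175 - 3642.8 = 211.375.

Shortage = 211.375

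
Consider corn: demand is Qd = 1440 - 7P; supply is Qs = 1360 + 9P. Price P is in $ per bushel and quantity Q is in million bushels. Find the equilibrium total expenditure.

Total expenditure = 7025

At equilibrium Qd = Qs, so 1440 - 7P = 1360 + 9P; collecting terms, 80 = 16P and P* = 5.
Plugging P* into demand: Q* = 1440 - 7(5) = 1405.
Total expenditure = P* × Q* = 5 × 1405 = 7025.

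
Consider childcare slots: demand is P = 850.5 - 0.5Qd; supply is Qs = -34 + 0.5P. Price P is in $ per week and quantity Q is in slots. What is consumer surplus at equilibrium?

In direct form, Qd = 1701 - 2P.
At equilibrium Qd = Qs, so 1701 - 2P = -34 + 0.5P; collecting terms, 1735 = 2.5P and P* = 694.
Then Q* = 1701 - 2(694) = 313.
Demand choke price (Qd = 0): P = 1701/2 = 850.5. Consumer surplus = ½ × (850.5 - 694) × 313 = 24492.25.

Consumer surplus = 24492.25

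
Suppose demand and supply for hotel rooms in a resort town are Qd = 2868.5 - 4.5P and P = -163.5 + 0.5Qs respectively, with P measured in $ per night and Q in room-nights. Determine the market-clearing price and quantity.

In direct form, Qs = 327 + 2P.
Equating demand and supply, 2868.5 - 4.5P = 327 + 2P gives 6.5P = 2541.5, so P* = 391.
Substitute back: Q* = 2868.5 - 4.5(391) = 1109.

P* = 391, Q* = 1109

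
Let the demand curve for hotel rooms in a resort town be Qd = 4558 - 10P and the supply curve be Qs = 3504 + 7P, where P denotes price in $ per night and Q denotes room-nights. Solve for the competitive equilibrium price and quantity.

At equilibrium Qd = Qs, so 4558 - 10P = 3504 + 7P; collecting terms, 1054 = 17P and P* = 62.
Then Q* = 4558 - 10(62) = 3938.

P* = 62, Q* = 3938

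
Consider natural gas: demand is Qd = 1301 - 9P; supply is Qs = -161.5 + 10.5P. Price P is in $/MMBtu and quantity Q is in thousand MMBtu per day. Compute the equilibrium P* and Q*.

The market clears where 1301 - 9P = -161.5 + 10.5P. Rearranging, 19.5P = 1462.5, hence P* = 75.
Substitute back: Q* = 1301 - 9(75) = 626.

P* = 75, Q* = 626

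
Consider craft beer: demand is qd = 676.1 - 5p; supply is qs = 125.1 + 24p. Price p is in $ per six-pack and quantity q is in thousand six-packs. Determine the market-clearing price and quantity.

p* = 19, q* = 581.1

Set qd = qs: 676.1 - 5p = 125.1 + 24p, so 551 = 29p and p* = 19.
Then q* = 676.1 - 5(19) = 581.1.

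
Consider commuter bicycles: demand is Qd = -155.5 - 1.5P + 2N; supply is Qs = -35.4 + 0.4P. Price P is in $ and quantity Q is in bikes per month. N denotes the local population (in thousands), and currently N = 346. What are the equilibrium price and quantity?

With N = 346, demand is Qd = 536.5 - 1.5P.
The market clears where 536.5 - 1.5P = -35.4 + 0.4P. Rearranging, 1.9P = 571.9, hence P* = 301.
Plugging P* into demand: Q* = 536.5 - 1.5(301) = 85.

P* = 301, Q* = 85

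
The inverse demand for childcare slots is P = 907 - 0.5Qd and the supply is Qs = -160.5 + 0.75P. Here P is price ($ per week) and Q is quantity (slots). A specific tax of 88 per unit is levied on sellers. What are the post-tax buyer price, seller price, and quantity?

P_b = 742, P_s = 654, Q = 330

Inverting to quantity form: Qd = 1814 - 2P.
With a tax of 88 on sellers, they supply based on the net price P_s = P_b - 88, so Qs = -226.5 + 0.75P_b.
Market clearing requires 1814 - 2P_b = -226.5 + 0.75P_b; hence 2040.5 = 2.75P_b and P_b = 742.
So P_s = 654 and the quantity traded is Q = 1814 - 2(742) = 330.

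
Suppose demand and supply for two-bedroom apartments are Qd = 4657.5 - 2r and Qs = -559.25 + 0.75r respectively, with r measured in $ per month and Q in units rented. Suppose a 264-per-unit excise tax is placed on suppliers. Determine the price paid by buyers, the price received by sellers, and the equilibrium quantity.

r_b = 1969, r_s = 1705, Q = 719.5

With a tax of 264 on suppliers, they supply based on the net price r_s = r_b - 264, so Qs = -757.25 + 0.75r_b.
Market clearing requires 4657.5 - 2r_b = -757.25 + 0.75r_b; hence 5414.75 = 2.75r_b and r_b = 1969.
So r_s = 1705 and the quantity traded is Q = 4657.5 - 2(1969) = 719.5.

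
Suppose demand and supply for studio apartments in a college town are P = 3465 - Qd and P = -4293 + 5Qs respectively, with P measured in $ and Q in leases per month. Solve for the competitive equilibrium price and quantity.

Inverting to quantity form: Qd = 3465 - P and Qs = 858.6 + 0.2P.
Equating demand and supply, 3465 - P = 858.6 + 0.2P gives 1.2P = 2606.4, so P* = 2172.
Substitute back: Q* = 3465 - 2172 = 1293.

P* = 2172, Q* = 1293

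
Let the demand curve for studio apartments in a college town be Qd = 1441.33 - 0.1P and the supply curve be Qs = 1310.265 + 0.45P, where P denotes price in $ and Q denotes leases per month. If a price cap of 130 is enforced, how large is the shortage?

Shortage = 59.565

At P = 130: Qd = 1428.33 and Qs = 1368.765.
Shortage = Qd - Qs = 1428.33 - 1368.765 = 59.565.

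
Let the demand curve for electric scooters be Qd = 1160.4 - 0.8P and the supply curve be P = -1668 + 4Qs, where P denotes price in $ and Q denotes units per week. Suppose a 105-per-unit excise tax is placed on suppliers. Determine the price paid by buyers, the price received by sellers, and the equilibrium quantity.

Rewriting in direct form: Qs = 417 + 0.25P.
Suppliers keep P_s = P_b - 105 per unit, so supply in terms of the buyer price is Qs = 390.75 + 0.25P_b.
Market clearing requires 1160.4 - 0.8P_b = 390.75 + 0.25P_b; hence 769.65 = 1.05P_b and P_b = 733.
So P_s = 628 and the quantity traded is Q = 1160.4 - 0.8(733) = 574.

P_b = 733, P_s = 628, Q = 574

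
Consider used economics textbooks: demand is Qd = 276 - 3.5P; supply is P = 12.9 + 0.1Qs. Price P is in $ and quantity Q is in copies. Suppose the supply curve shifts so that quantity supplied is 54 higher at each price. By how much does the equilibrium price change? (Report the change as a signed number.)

ΔP = -4

In direct form, Qs = -129 + 10P.
Set Qd = Qs: 276 - 3.5P = -129 + 10P, so 405 = 13.5P and P* = 30.
Then Q* = 276 - 3.5(30) = 171.
After the shift, supply is Qs = -75 + 10P.
The new intersection has 351 = 13.5P, i.e. P = 26, Q = 185.
ΔP = 26 - 30 = -4.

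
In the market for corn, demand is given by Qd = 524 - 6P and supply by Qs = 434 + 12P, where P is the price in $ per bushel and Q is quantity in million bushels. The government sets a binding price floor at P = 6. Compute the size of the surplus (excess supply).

Surplus = 18

At P = 6: Qd = 488 and Qs = 506.
Surplus = Qs - Qd = 506 - 488 = 18.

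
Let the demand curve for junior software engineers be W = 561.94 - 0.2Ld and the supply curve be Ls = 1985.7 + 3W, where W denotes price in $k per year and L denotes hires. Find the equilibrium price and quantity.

In direct form, Ld = 2809.7 - 5W.
At equilibrium Ld = Ls, so 2809.7 - 5W = 1985.7 + 3W; collecting terms, 824 = 8W and W* = 103.
Plugging W* into demand: L* = 2809.7 - 5(103) = 2294.7.

W* = 103, L* = 2294.7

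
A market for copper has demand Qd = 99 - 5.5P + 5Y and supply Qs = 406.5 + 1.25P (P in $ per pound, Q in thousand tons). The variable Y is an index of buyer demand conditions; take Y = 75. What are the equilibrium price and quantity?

With Y = 75, demand is Qd = 474 - 5.5P.
Equating demand and supply, 474 - 5.5P = 406.5 + 1.25P gives 6.75P = 67.5, so P* = 10.
Substitute back: Q* = 474 - 5.5(10) = 419.

P* = 10, Q* = 419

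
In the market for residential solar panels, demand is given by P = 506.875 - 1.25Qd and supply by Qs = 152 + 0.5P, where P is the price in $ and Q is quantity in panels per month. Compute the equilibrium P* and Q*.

P* = 195, Q* = 249.5

In direct form, Qd = 405.5 - 0.8P.
Equating demand and supply, 405.5 - 0.8P = 152 + 0.5P gives 1.3P = 253.5, so P* = 195.
Substitute back: Q* = 405.5 - 0.8(195) = 249.5.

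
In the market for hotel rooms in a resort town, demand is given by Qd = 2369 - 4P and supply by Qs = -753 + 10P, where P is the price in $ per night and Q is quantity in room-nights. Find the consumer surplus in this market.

The market clears where 2369 - 4P = -753 + 10P. Rearranging, 14P = 3122, hence P* = 223.
Plugging P* into demand: Q* = 2369 - 4(223) = 1477.
Demand choke price (Qd = 0): P = 2369/4 = 592.25. Consumer surplus = ½ × (592.25 - 223) × 1477 = 272691.125.

Consumer surplus = 272691.125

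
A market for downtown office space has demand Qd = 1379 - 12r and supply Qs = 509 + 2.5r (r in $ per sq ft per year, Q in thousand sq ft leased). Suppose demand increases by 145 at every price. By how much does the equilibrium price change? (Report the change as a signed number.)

At equilibrium Qd = Qs, so 1379 - 12r = 509 + 2.5r; collecting terms, 870 = 14.5r and r* = 60.
Plugging r* into demand: Q* = 1379 - 12(60) = 659.
After the shift, demand is Qd = 1524 - 12r.
The new intersection has 1015 = 14.5r, i.e. r = 70, Q = 684.
Δr = 70 - 60 = 10.

Δr = 10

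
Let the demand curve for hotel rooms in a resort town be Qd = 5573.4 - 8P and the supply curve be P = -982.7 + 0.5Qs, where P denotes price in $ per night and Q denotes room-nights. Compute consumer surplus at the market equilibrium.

Inverting to quantity form: Qs = 1965.4 + 2P.
The market clears where 5573.4 - 8P = 1965.4 + 2P. Rearranging, 10P = 3608, hence P* = 360.8.
From the demand curve, Q* = 5573.4 - 8(360.8) = 2687.
Demand choke price (Qd = 0): P = 5573.4/8 = 696.675. Consumer surplus = ½ × (696.675 - 360.8) × 2687 = 451248.0625.

Consumer surplus = 451248.0625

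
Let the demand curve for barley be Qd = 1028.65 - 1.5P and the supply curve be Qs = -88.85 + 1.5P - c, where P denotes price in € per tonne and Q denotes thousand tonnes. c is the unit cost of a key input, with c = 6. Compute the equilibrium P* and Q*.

With c = 6, supply is Qs = -94.85 + 1.5P.
Set Qd = Qs: 1028.65 - 1.5P = -94.85 + 1.5P, so 1123.5 = 3P and P* = 374.5.
Plugging P* into demand: Q* = 1028.65 - 1.5(374.5) = 466.9.

P* = 374.5, Q* = 466.9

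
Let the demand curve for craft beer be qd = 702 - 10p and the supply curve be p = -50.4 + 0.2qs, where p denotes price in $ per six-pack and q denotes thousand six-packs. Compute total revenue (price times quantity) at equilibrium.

Total revenue = 12060

Solving each curve for q: qs = 252 + 5p.
The market clears where 702 - 10p = 252 + 5p. Rearranging, 15p = 450, hence p* = 30.
Substitute back: q* = 702 - 10(30) = 402.
Total revenue = p* × q* = 30 × 402 = 12060.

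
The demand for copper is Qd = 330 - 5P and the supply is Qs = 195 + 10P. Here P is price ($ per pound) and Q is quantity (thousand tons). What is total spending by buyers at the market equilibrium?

Equating demand and supply, 330 - 5P = 195 + 10P gives 15P = 135, so P* = 9.
From the demand curve, Q* = 330 - 5(9) = 285.
Total spending by buyers = P* × Q* = 9 × 285 = 2565.

Total spending by buyers = 2565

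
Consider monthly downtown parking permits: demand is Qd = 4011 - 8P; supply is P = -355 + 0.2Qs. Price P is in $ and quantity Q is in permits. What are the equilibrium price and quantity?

P* = 172, Q* = 2635

In direct form, Qs = 1775 + 5P.
Set Qd = Qs: 4011 - 8P = 1775 + 5P, so 2236 = 13P and P* = 172.
Then Q* = 4011 - 8(172) = 2635.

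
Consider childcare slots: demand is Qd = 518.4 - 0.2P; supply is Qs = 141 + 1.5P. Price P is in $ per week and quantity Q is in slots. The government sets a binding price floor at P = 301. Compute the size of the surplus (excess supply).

With P fixed at 301, quantity demanded is 458.2 and quantity supplied is 592.5.
Surplus = Qs - Qd = 592.5 - 458.2 = 134.3.

Surplus = 134.3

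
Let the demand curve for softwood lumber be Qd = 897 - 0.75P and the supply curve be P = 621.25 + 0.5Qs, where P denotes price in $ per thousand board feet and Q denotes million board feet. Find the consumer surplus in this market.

Consumer surplus = 65521.5

Solving each curve for Q: Qs = -1242.5 + 2P.
At equilibrium Qd = Qs, so 897 - 0.75P = -1242.5 + 2P; collecting terms, 2139.5 = 2.75P and P* = 778.
Then Q* = 897 - 0.75(778) = 313.5.
Demand choke price (Qd = 0): P = 897/0.75 = 1196. Consumer surplus = ½ × (1196 - 778) × 313.5 = 65521.5.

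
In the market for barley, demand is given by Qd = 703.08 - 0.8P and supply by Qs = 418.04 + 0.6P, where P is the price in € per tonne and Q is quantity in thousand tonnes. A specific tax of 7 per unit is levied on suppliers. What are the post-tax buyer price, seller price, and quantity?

P_b = 206.6, P_s = 199.6, Q = 537.8

The tax drives a wedge P_b - P_s = 7. Substituting P_s = P_b - 7 into supply: Qs = 413.84 + 0.6P_b.
Equate demand and the shifted supply: 703.08 - 0.8P_b = 413.84 + 0.6P_b, giving 1.4P_b = 289.24, so P_b = 206.6.
Then P_s = 206.6 - 7 = 199.6 and Q = 703.08 - 0.8(206.6) = 537.8.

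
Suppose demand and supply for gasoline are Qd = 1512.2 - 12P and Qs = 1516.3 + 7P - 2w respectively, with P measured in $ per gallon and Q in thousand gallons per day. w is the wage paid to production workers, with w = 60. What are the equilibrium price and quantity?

P* = 6.1, Q* = 1439

With w = 60, supply is Qs = 1396.3 + 7P.
The market clears where 1512.2 - 12P = 1396.3 + 7P. Rearranging, 19P = 115.9, hence P* = 6.1.
Then Q* = 1512.2 - 12(6.1) = 1439.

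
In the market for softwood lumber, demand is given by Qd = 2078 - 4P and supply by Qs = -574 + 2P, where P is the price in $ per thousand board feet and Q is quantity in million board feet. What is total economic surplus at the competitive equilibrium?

Total surplus = 36037.5

Equating demand and supply, 2078 - 4P = -574 + 2P gives 6P = 2652, so P* = 442.
Substitute back: Q* = 2078 - 4(442) = 310.
Demand choke price = 519.5; supply choke price = 287. CS = ½(519.5 - 442)(310) = 12012.5; PS = ½(442 - 287)(310) = 24025. Total surplus = 36037.5.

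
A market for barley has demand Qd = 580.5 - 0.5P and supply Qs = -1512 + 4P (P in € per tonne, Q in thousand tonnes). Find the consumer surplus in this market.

Consumer surplus = 121104

Equating demand and supply, 580.5 - 0.5P = -1512 + 4P gives 4.5P = 2092.5, so P* = 465.
Then Q* = 580.5 - 0.5(465) = 348.
Demand choke price (Qd = 0): P = 580.5/0.5 = 1161. Consumer surplus = ½ × (1161 - 465) × 348 = 121104.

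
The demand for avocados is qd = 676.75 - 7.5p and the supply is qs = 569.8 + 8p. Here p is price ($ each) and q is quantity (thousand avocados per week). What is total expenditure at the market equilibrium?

Total expenditure = 4312.5

The market clears where 676.75 - 7.5p = 569.8 + 8p. Rearranging, 15.5p = 106.95, hence p* = 6.9.
Plugging p* into demand: q* = 676.75 - 7.5(6.9) = 625.
Total expenditure = p* × q* = 6.9 × 625 = 4312.5.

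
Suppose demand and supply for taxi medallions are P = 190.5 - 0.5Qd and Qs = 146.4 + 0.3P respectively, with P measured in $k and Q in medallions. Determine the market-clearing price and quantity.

In direct form, Qd = 381 - 2P.
The market clears where 381 - 2P = 146.4 + 0.3P. Rearranging, 2.3P = 234.6, hence P* = 102.
Plugging P* into demand: Q* = 381 - 2(102) = 177.

P* = 102, Q* = 177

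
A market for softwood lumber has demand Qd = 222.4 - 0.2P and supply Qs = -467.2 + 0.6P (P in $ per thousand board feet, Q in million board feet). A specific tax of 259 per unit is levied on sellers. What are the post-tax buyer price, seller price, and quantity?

The tax drives a wedge P_b - P_s = 259. Substituting P_s = P_b - 259 into supply: Qs = -622.6 + 0.6P_b.
Set Qd = Qs: 222.4 - 0.2P_b = -622.6 + 0.6P_b, so 845 = 0.8P_b and P_b = 1056.25.
Then P_s = 1056.25 - 259 = 797.25 and Q = 222.4 - 0.2(1056.25) = 11.15.

P_b = 1056.25, P_s = 797.25, Q = 11.15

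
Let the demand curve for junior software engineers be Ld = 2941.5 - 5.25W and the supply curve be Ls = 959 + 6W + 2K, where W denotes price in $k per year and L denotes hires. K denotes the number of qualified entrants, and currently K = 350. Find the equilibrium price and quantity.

W* = 114, L* = 2343

With K = 350, supply is Ls = 1659 + 6W.
Set Ld = Ls: 2941.5 - 5.25W = 1659 + 6W, so 1282.5 = 11.25W and W* = 114.
From the demand curve, L* = 2941.5 - 5.25(114) = 2343.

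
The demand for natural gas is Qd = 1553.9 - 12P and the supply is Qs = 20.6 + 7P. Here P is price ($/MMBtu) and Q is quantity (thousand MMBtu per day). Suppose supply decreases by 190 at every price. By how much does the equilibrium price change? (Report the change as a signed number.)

ΔP = 10

Set Qd = Qs: 1553.9 - 12P = 20.6 + 7P, so 1533.3 = 19P and P* = 80.7.
Then Q* = 1553.9 - 12(80.7) = 585.5.
After the shift, supply is Qs = -169.4 + 7P.
New equilibrium: 1723.3 = 19P, so P = 90.7 and Q = 465.5.
ΔP = 90.7 - 80.7 = 10.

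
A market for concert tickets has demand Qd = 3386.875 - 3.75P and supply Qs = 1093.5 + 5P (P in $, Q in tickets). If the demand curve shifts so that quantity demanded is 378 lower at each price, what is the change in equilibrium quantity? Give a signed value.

ΔQ = -216

The market clears where 3386.875 - 3.75P = 1093.5 + 5P. Rearranging, 8.75P = 2293.375, hence P* = 262.1.
Then Q* = 3386.875 - 3.75(262.1) = 2404.
After the shift, demand is Qd = 3008.875 - 3.75P.
The new intersection has 1915.375 = 8.75P, i.e. P = 218.9, Q = 2188.
ΔQ = 2188 - 2404 = -216.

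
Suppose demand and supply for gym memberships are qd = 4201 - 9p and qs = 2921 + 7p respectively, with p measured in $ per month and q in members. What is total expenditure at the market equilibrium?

Set qd = qs: 4201 - 9p = 2921 + 7p, so 1280 = 16p and p* = 80.
Substitute back: q* = 4201 - 9(80) = 3481.
Total expenditure = p* × q* = 80 × 3481 = 278480.

Total expenditure = 278480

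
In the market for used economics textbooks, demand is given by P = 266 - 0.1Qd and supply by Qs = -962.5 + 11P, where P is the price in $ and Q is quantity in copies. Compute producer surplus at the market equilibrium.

Solving each curve for Q: Qd = 2660 - 10P.
Set Qd = Qs: 2660 - 10P = -962.5 + 11P, so 3622.5 = 21P and P* = 172.5.
Then Q* = 2660 - 10(172.5) = 935.
Supply choke price (Qs = 0): P = 87.5. Producer surplus = ½ × (172.5 - 87.5) × 935 = 39737.5.

Producer surplus = 39737.5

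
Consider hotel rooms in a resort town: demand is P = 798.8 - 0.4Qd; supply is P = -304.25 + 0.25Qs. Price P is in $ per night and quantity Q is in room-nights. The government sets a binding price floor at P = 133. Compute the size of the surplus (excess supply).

Surplus = 84.5

Rewriting in direct form: Qd = 1997 - 2.5P and Qs = 1217 + 4P.
Evaluating both curves at the floor price 133 gives Qd = 1664.5, Qs = 1749.
Surplus = Qs - Qd = 1749 - 1664.5 = 84.5.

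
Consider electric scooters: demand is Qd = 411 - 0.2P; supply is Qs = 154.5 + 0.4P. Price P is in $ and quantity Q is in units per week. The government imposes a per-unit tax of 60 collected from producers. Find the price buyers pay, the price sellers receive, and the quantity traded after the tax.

With a tax of 60 on producers, they supply based on the net price P_s = P_b - 60, so Qs = 130.5 + 0.4P_b.
Equate demand and the shifted supply: 411 - 0.2P_b = 130.5 + 0.4P_b, giving 0.6P_b = 280.5, so P_b = 467.5.
So P_s = 407.5 and the quantity traded is Q = 411 - 0.2(467.5) = 317.5.

P_b = 467.5, P_s = 407.5, Q = 317.5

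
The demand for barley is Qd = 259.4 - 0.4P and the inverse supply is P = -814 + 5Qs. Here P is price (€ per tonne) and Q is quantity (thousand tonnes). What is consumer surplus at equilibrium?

Consumer surplus = 47531.25

Inverting to quantity form: Qs = 162.8 + 0.2P.
At equilibrium Qd = Qs, so 259.4 - 0.4P = 162.8 + 0.2P; collecting terms, 96.6 = 0.6P and P* = 161.
Substitute back: Q* = 259.4 - 0.4(161) = 195.
Demand choke price (Qd = 0): P = 259.4/0.4 = 648.5. Consumer surplus = ½ × (648.5 - 161) × 195 = 47531.25.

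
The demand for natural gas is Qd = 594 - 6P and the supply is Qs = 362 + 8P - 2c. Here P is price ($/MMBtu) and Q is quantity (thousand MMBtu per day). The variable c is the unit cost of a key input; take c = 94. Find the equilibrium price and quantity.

With c = 94, supply is Qs = 174 + 8P.
At equilibrium Qd = Qs, so 594 - 6P = 174 + 8P; collecting terms, 420 = 14P and P* = 30.
From the demand curve, Q* = 594 - 6(30) = 414.

P* = 30, Q* = 414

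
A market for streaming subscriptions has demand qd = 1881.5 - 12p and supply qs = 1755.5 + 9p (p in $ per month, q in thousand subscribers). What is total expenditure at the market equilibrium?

Total expenditure = 10857

Set qd = qs: 1881.5 - 12p = 1755.5 + 9p, so 126 = 21p and p* = 6.
From the demand curve, q* = 1881.5 - 12(6) = 1809.5.
Total expenditure = p* × q* = 6 × 1809.5 = 10857.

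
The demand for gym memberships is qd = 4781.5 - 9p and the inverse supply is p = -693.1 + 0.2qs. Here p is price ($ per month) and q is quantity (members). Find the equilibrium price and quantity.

Inverting to quantity form: qs = 3465.5 + 5p.
At equilibrium qd = qs, so 4781.5 - 9p = 3465.5 + 5p; collecting terms, 1316 = 14p and p* = 94.
Plugging p* into demand: q* = 4781.5 - 9(94) = 3935.5.

p* = 94, q* = 3935.5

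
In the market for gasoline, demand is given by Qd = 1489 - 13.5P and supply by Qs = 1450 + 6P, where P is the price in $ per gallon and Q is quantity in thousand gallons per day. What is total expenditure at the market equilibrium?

Total expenditure = 2924

The market clears where 1489 - 13.5P = 1450 + 6P. Rearranging, 19.5P = 39, hence P* = 2.
Plugging P* into demand: Q* = 1489 - 13.5(2) = 1462.
Total expenditure = P* × Q* = 2 × 1462 = 2924.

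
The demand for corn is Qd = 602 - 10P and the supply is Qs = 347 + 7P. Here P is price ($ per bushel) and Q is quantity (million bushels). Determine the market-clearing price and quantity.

At equilibrium Qd = Qs, so 602 - 10P = 347 + 7P; collecting terms, 255 = 17P and P* = 15.
Then Q* = 602 - 10(15) = 452.

P* = 15, Q* = 452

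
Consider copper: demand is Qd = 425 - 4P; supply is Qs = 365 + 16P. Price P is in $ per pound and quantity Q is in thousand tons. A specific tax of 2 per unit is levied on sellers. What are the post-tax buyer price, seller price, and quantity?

P_b = 4.6, P_s = 2.6, Q = 406.6

Sellers keep P_s = P_b - 2 per unit, so supply in terms of the buyer price is Qs = 333 + 16P_b.
Set Qd = Qs: 425 - 4P_b = 333 + 16P_b, so 92 = 20P_b and P_b = 4.6.
Then P_s = 4.6 - 2 = 2.6 and Q = 425 - 4(4.6) = 406.6.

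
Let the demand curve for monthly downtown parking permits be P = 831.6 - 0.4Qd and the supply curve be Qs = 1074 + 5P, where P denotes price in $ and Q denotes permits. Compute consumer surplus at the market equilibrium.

In direct form, Qd = 2079 - 2.5P.
Equating demand and supply, 2079 - 2.5P = 1074 + 5P gives 7.5P = 1005, so P* = 134.
From the demand curve, Q* = 2079 - 2.5(134) = 1744.
Demand choke price (Qd = 0): P = 2079/2.5 = 831.6. Consumer surplus = ½ × (831.6 - 134) × 1744 = 608307.2.

Consumer surplus = 608307.2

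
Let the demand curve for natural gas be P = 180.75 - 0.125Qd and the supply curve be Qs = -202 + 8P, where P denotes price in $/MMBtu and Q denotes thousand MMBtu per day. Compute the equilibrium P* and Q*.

P* = 103, Q* = 622

In direct form, Qd = 1446 - 8P.
Set Qd = Qs: 1446 - 8P = -202 + 8P, so 1648 = 16P and P* = 103.
From the demand curve, Q* = 1446 - 8(103) = 622.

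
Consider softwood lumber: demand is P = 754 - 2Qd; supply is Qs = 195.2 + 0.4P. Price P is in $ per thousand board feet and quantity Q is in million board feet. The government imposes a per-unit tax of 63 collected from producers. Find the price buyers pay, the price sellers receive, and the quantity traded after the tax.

In direct form, Qd = 377 - 0.5P.
The tax drives a wedge P_b - P_s = 63. Substituting P_s = P_b - 63 into supply: Qs = 170 + 0.4P_b.
Set Qd = Qs: 377 - 0.5P_b = 170 + 0.4P_b, so 207 = 0.9P_b and P_b = 230.
Then P_s = 230 - 63 = 167 and Q = 377 - 0.5(230) = 262.

P_b = 230, P_s = 167, Q = 262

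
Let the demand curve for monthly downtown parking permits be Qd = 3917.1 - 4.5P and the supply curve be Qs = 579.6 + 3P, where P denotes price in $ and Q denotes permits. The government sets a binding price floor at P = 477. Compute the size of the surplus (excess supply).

With P fixed at 477, quantity demanded is 1770.6 and quantity supplied is 2010.6.
Surplus = Qs - Qd = 2010.6 - 1770.6 = 240.

Surplus = 240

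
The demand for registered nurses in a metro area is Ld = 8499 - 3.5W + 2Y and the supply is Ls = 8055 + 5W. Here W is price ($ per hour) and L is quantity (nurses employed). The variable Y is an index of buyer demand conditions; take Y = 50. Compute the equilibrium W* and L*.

W* = 64, L* = 8375

With Y = 50, demand is Ld = 8599 - 3.5W.
At equilibrium Ld = Ls, so 8599 - 3.5W = 8055 + 5W; collecting terms, 544 = 8.5W and W* = 64.
Substitute back: L* = 8599 - 3.5(64) = 8375.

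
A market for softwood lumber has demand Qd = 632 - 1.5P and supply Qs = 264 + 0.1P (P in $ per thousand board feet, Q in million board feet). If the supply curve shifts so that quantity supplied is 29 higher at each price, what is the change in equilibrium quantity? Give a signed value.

ΔQ = 27.1875

The market clears where 632 - 1.5P = 264 + 0.1P. Rearranging, 1.6P = 368, hence P* = 230.
Plugging P* into demand: Q* = 632 - 1.5(230) = 287.
After the shift, supply is Qs = 293 + 0.1P.
The new intersection has 339 = 1.6P, i.e. P = 211.875, Q = 314.1875.
ΔQ = 314.1875 - 287 = 27.1875.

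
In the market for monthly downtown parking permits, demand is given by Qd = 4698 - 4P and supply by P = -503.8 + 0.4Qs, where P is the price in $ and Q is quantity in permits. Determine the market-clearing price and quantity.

P* = 529, Q* = 2582

Solving each curve for Q: Qs = 1259.5 + 2.5P.
Equating demand and supply, 4698 - 4P = 1259.5 + 2.5P gives 6.5P = 3438.5, so P* = 529.
Substitute back: Q* = 4698 - 4(529) = 2582.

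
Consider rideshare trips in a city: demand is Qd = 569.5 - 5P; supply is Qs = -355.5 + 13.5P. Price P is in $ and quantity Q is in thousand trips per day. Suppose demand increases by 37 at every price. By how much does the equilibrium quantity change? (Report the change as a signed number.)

The market clears where 569.5 - 5P = -355.5 + 13.5P. Rearranging, 18.5P = 925, hence P* = 50.
From the demand curve, Q* = 569.5 - 5(50) = 319.5.
After the shift, demand is Qd = 606.5 - 5P.
Re-solving, 18.5P = 962 gives P = 52 and Q = 346.5.
ΔQ = 346.5 - 319.5 = 27.

ΔQ = 27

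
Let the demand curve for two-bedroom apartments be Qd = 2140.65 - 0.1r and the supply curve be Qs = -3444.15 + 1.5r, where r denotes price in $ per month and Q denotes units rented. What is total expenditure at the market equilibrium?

Total expenditure = 6253579.8

Set Qd = Qs: 2140.65 - 0.1r = -3444.15 + 1.5r, so 5584.8 = 1.6r and r* = 3490.5.
Then Q* = 2140.65 - 0.1(3490.5) = 1791.6.
Total expenditure = r* × Q* = 3490.5 × 1791.6 = 6253579.8.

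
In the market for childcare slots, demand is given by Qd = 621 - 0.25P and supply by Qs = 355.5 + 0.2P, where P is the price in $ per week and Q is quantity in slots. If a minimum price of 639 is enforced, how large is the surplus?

Surplus = 22.05

With P fixed at 639, quantity demanded is 461.25 and quantity supplied is 483.3.
Surplus = Qs - Qd = 483.3 - 461.25 = 22.05.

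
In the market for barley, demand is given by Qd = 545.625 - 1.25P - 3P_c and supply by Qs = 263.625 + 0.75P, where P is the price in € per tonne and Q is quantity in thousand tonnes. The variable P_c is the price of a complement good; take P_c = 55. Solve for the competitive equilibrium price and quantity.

P* = 58.5, Q* = 307.5

With P_c = 55, demand is Qd = 380.625 - 1.25P.
The market clears where 380.625 - 1.25P = 263.625 + 0.75P. Rearranging, 2P = 117, hence P* = 58.5.
Substitute back: Q* = 380.625 - 1.25(58.5) = 307.5.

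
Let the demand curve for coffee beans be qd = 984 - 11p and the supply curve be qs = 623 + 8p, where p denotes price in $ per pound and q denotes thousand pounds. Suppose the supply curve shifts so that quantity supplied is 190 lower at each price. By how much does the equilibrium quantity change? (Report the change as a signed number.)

Equating demand and supply, 984 - 11p = 623 + 8p gives 19p = 361, so p* = 19.
Plugging p* into demand: q* = 984 - 11(19) = 775.
After the shift, supply is qs = 433 + 8p.
New equilibrium: 551 = 19p, so p = 29 and q = 665.
Δq = 665 - 775 = -110.

Δq = -110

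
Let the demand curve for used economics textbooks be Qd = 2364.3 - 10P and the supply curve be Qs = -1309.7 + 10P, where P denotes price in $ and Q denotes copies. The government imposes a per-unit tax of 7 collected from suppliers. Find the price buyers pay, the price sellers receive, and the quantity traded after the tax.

With a tax of 7 on suppliers, they supply based on the net price P_s = P_b - 7, so Qs = -1379.7 + 10P_b.
Market clearing requires 2364.3 - 10P_b = -1379.7 + 10P_b; hence 3744 = 20P_b and P_b = 187.2.
So P_s = 180.2 and the quantity traded is Q = 2364.3 - 10(187.2) = 492.3.

P_b = 187.2, P_s = 180.2, Q = 492.3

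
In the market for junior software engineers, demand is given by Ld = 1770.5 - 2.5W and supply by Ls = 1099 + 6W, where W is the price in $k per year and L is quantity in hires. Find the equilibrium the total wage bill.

The market clears where 1770.5 - 2.5W = 1099 + 6W. Rearranging, 8.5W = 671.5, hence W* = 79.
Plugging W* into demand: L* = 1770.5 - 2.5(79) = 1573.
The total wage bill = W* × L* = 79 × 1573 = 124267.

The total wage bill = 124267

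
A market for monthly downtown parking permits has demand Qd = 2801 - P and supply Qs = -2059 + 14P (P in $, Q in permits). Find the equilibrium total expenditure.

At equilibrium Qd = Qs, so 2801 - P = -2059 + 14P; collecting terms, 4860 = 15P and P* = 324.
Plugging P* into demand: Q* = 2801 - 324 = 2477.
Total expenditure = P* × Q* = 324 × 2477 = 802548.

Total expenditure = 802548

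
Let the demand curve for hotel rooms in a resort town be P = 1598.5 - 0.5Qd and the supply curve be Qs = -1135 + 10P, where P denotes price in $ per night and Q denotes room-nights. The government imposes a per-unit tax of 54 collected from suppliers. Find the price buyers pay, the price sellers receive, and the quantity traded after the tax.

Rewriting in direct form: Qd = 3197 - 2P.
Suppliers keep P_s = P_b - 54 per unit, so supply in terms of the buyer price is Qs = -1675 + 10P_b.
Equate demand and the shifted supply: 3197 - 2P_b = -1675 + 10P_b, giving 12P_b = 4872, so P_b = 406.
Then P_s = 406 - 54 = 352 and Q = 3197 - 2(406) = 2385.

P_b = 406, P_s = 352, Q = 2385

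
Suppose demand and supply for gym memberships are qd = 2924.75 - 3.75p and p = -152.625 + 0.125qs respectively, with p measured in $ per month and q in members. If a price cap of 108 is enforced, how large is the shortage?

Shortage = 434.75

Rewriting in direct form: qs = 1221 + 8p.
At p = 108: qd = 2519.75 and qs = 2085.
Shortage = qd - qs = 2519.75 - 2085 = 434.75.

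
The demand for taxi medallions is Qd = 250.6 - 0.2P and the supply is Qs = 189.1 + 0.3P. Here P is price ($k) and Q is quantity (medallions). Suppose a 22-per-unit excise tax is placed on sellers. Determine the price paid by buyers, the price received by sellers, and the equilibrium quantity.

With a tax of 22 on sellers, they supply based on the net price P_s = P_b - 22, so Qs = 182.5 + 0.3P_b.
Market clearing requires 250.6 - 0.2P_b = 182.5 + 0.3P_b; hence 68.1 = 0.5P_b and P_b = 136.2.
So P_s = 114.2 and the quantity traded is Q = 250.6 - 0.2(136.2) = 223.36.

P_b = 136.2, P_s = 114.2, Q = 223.36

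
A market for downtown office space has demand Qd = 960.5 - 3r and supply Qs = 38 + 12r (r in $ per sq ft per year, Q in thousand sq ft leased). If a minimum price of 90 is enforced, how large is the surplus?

At r = 90: Qd = 690.5 and Qs = 1118.
Surplus = Qs - Qd = 1118 - 690.5 = 427.5.

Surplus = 427.5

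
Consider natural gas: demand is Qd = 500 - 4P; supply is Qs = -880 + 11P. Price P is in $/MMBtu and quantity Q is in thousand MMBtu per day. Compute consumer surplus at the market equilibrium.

Consumer surplus = 2178

Equating demand and supply, 500 - 4P = -880 + 11P gives 15P = 1380, so P* = 92.
Then Q* = 500 - 4(92) = 132.
Demand choke price (Qd = 0): P = 500/4 = 125. Consumer surplus = ½ × (125 - 92) × 132 = 2178.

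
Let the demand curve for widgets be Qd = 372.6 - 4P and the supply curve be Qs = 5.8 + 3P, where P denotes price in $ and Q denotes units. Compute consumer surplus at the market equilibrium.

The market clears where 372.6 - 4P = 5.8 + 3P. Rearranging, 7P = 366.8, hence P* = 52.4.
Substitute back: Q* = 372.6 - 4(52.4) = 163.
Demand choke price (Qd = 0): P = 372.6/4 = 93.15. Consumer surplus = ½ × (93.15 - 52.4) × 163 = 3321.125.

Consumer surplus = 3321.125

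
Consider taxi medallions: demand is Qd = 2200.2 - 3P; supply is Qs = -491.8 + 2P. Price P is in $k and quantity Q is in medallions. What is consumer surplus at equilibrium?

At equilibrium Qd = Qs, so 2200.2 - 3P = -491.8 + 2P; collecting terms, 2692 = 5P and P* = 538.4.
Substitute back: Q* = 2200.2 - 3(538.4) = 585.
Demand choke price (Qd = 0): P = 2200.2/3 = 733.4. Consumer surplus = ½ × (733.4 - 538.4) × 585 = 57037.5.

Consumer surplus = 57037.5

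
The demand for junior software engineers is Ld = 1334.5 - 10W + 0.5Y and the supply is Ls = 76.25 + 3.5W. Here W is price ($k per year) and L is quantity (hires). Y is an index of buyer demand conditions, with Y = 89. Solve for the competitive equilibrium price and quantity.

W* = 96.5, L* = 414

With Y = 89, demand is Ld = 1379 - 10W.
Set Ld = Ls: 1379 - 10W = 76.25 + 3.5W, so 1302.75 = 13.5W and W* = 96.5.
Then L* = 1379 - 10(96.5) = 414.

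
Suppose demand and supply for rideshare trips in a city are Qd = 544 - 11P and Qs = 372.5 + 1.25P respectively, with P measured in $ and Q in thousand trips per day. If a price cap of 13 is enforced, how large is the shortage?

At P = 13: Qd = 401 and Qs = 388.75.
Shortage = Qd - Qs = 401 - 388.75 = 12.25.

Shortage = 12.25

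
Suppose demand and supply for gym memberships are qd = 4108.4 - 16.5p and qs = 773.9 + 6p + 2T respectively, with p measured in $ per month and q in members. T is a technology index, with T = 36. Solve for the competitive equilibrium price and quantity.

p* = 145, q* = 1715.9

With T = 36, supply is qs = 845.9 + 6p.
At equilibrium qd = qs, so 4108.4 - 16.5p = 845.9 + 6p; collecting terms, 3262.5 = 22.5p and p* = 145.
Then q* = 4108.4 - 16.5(145) = 1715.9.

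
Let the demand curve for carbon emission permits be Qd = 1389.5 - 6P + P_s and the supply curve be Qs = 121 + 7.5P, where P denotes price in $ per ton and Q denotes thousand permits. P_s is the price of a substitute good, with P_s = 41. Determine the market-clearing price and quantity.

P* = 97, Q* = 848.5

With P_s = 41, demand is Qd = 1430.5 - 6P.
The market clears where 1430.5 - 6P = 121 + 7.5P. Rearranging, 13.5P = 1309.5, hence P* = 97.
From the demand curve, Q* = 1430.5 - 6(97) = 848.5.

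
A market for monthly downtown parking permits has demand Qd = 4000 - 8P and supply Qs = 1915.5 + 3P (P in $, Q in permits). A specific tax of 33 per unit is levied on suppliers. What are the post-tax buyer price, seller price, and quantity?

P_b = 198.5, P_s = 165.5, Q = 2412

With a tax of 33 on suppliers, they supply based on the net price P_s = P_b - 33, so Qs = 1816.5 + 3P_b.
Market clearing requires 4000 - 8P_b = 1816.5 + 3P_b; hence 2183.5 = 11P_b and P_b = 198.5.
So P_s = 165.5 and the quantity traded is Q = 4000 - 8(198.5) = 2412.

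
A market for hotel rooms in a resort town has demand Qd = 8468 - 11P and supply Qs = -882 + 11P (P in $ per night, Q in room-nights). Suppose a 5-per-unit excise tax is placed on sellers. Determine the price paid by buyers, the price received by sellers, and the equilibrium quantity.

P_b = 427.5, P_s = 422.5, Q = 3765.5

With a tax of 5 on sellers, they supply based on the net price P_s = P_b - 5, so Qs = -937 + 11P_b.
Equate demand and the shifted supply: 8468 - 11P_b = -937 + 11P_b, giving 22P_b = 9405, so P_b = 427.5.
Then P_s = 427.5 - 5 = 422.5 and Q = 8468 - 11(427.5) = 3765.5.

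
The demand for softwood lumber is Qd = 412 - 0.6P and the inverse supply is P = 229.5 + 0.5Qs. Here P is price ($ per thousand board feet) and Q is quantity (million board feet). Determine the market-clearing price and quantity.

Rewriting in direct form: Qs = -459 + 2P.
The market clears where 412 - 0.6P = -459 + 2P. Rearranging, 2.6P = 871, hence P* = 335.
From the demand curve, Q* = 412 - 0.6(335) = 211.

P* = 335, Q* = 211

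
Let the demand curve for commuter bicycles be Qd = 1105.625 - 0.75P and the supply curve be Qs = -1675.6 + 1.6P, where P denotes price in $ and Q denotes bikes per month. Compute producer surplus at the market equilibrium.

Set Qd = Qs: 1105.625 - 0.75P = -1675.6 + 1.6P, so 2781.225 = 2.35P and P* = 1183.5.
Substitute back: Q* = 1105.625 - 0.75(1183.5) = 218.
Supply choke price (Qs = 0): P = 1047.25. Producer surplus = ½ × (1183.5 - 1047.25) × 218 = 14851.25.

Producer surplus = 14851.25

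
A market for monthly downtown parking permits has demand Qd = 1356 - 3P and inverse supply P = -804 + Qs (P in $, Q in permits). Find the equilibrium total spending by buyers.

In direct form, Qs = 804 + P.
Equating demand and supply, 1356 - 3P = 804 + P gives 4P = 552, so P* = 138.
From the demand curve, Q* = 1356 - 3(138) = 942.
Total spending by buyers = P* × Q* = 138 × 942 = 129996.

Total spending by buyers = 129996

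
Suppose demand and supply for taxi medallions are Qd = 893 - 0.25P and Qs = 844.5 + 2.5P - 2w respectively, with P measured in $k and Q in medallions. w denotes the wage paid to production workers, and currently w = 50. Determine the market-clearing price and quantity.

P* = 54, Q* = 879.5

With w = 50, supply is Qs = 744.5 + 2.5P.
The market clears where 893 - 0.25P = 744.5 + 2.5P. Rearranging, 2.75P = 148.5, hence P* = 54.
Substitute back: Q* = 893 - 0.25(54) = 879.5.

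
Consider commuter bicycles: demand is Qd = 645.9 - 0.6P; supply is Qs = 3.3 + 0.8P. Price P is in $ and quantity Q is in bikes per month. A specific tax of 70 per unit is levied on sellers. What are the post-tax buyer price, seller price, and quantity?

With a tax of 70 on sellers, they supply based on the net price P_s = P_b - 70, so Qs = -52.7 + 0.8P_b.
Set Qd = Qs: 645.9 - 0.6P_b = -52.7 + 0.8P_b, so 698.6 = 1.4P_b and P_b = 499.
Then P_s = 499 - 70 = 429 and Q = 645.9 - 0.6(499) = 346.5.

P_b = 499, P_s = 429, Q = 346.5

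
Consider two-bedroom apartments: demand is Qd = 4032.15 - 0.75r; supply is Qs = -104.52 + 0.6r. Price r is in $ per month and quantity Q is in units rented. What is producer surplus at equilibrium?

Set Qd = Qs: 4032.15 - 0.75r = -104.52 + 0.6r, so 4136.67 = 1.35r and r* = 3064.2.
From the demand curve, Q* = 4032.15 - 0.75(3064.2) = 1734.
Supply choke price (Qs = 0): r = 174.2. Producer surplus = ½ × (3064.2 - 174.2) × 1734 = 2505630.

Producer surplus = 2505630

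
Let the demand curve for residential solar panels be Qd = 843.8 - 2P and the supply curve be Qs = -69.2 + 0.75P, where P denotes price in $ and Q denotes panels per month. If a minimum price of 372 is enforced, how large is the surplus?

Surplus = 110

Evaluating both curves at the floor price 372 gives Qd = 99.8, Qs = 209.8.
Surplus = Qs - Qd = 209.8 - 99.8 = 110.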